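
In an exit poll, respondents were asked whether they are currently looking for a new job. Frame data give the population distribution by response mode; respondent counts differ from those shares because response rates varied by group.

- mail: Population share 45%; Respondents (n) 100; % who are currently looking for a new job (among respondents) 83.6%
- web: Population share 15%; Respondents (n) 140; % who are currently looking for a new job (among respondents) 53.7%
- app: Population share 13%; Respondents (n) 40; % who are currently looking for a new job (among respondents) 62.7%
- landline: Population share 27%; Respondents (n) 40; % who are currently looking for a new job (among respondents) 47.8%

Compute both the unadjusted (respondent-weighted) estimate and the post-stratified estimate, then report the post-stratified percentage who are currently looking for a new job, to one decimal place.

66.7%

Without adjustment, the pooled respondent share is:
  (100/320)×83.6 + (140/320)×53.7 + (40/320)×62.7 + (40/320)×47.8 = 63.4312%
Reweighting by population response mode shares:
  0.45×83.6 + 0.15×53.7 + 0.13×62.7 + 0.27×47.8 = 66.732%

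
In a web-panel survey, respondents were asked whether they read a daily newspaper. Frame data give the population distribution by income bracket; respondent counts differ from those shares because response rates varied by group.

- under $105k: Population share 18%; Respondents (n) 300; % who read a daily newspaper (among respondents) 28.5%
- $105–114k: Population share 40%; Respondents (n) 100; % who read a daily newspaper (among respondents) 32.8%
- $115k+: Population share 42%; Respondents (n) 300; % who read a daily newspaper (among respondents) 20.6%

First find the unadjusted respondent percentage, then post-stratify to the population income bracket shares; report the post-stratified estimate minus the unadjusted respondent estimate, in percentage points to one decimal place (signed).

+1.2 percentage points

Without adjustment, the pooled respondent share is:
  (300/700)×28.5 + (100/700)×32.8 + (300/700)×20.6 = 25.7286%
Post-stratified estimate weights by population shares:
  0.18×28.5 + 0.4×32.8 + 0.42×20.6 = 26.902%
Difference = 26.902 − 25.7286 = 1.1734 pp.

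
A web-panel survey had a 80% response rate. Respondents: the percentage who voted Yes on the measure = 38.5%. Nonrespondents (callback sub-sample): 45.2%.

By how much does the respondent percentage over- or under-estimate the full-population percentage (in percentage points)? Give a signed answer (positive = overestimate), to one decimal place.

Nonresponse fraction = 1 − 0.8 = 0.2.
Bias = (nonresponse fraction) × (respondent percentage − nonrespondent percentage)
     = 0.2 × (38.5 − 45.2) = 0.2 × -6.7 = -1.34.

-1.3 percentage points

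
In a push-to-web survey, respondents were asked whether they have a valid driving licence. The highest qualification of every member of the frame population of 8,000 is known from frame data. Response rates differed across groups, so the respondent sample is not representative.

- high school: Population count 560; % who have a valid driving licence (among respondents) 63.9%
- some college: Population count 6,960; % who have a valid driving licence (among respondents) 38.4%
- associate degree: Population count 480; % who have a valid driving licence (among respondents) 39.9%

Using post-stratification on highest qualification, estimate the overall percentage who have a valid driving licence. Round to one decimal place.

40.3%

Weight each group's respondent value by its population share:
  high school: (560/8,000) × 63.9 = 4.473
  some college: (6,960/8,000) × 38.4 = 33.408
  associate degree: (480/8,000) × 39.9 = 2.394
Post-stratified estimate = 40.275 → 40.3%.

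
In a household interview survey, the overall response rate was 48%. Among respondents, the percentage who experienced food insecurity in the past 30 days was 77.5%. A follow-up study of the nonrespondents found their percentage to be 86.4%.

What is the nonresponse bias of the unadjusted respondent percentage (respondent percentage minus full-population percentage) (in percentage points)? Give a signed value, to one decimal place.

-4.6 percentage points

Nonresponse fraction = 1 − 0.48 = 0.52.
Bias = (nonresponse fraction) × (respondent percentage − nonrespondent percentage)
     = 0.52 × (77.5 − 86.4) = 0.52 × -8.9 = -4.628.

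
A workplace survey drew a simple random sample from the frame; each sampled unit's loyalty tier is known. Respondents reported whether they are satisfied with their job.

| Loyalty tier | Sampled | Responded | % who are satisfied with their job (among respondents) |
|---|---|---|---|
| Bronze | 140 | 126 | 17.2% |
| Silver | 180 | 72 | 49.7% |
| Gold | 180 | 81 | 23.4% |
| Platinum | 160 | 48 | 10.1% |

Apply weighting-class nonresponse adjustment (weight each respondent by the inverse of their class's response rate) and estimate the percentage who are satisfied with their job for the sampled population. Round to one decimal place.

26.0%

Class response rates: Bronze 126/140 = 90%, Silver 72/180 = 40%, Gold 81/180 = 45%, Platinum 48/160 = 30%.
Weighting each respondent by the inverse class response rate inflates each class back to its sampled size, so the class weight is n_sampled:
  Bronze: 140 × 17.2 = 2408
  Silver: 180 × 49.7 = 8946
  Gold: 180 × 23.4 = 4212
  Platinum: 160 × 10.1 = 1616
Adjusted estimate = 17,182 / 660 = 26.0333 → 26.0%.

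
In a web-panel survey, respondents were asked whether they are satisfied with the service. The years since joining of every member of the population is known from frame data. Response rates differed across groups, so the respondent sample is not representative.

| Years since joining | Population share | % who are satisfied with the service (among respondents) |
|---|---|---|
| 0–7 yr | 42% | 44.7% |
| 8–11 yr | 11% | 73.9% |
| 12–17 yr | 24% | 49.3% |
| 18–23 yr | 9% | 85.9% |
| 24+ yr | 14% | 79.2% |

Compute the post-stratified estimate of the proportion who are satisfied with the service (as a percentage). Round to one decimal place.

Each cell contributes population-share × respondent value:
  0–7 yr: 0.42 × 44.7 = 18.774
  8–11 yr: 0.11 × 73.9 = 8.129
  12–17 yr: 0.24 × 49.3 = 11.832
  18–23 yr: 0.09 × 85.9 = 7.731
  24+ yr: 0.14 × 79.2 = 11.088
Post-stratified estimate = 57.554 → 57.6%.

57.6%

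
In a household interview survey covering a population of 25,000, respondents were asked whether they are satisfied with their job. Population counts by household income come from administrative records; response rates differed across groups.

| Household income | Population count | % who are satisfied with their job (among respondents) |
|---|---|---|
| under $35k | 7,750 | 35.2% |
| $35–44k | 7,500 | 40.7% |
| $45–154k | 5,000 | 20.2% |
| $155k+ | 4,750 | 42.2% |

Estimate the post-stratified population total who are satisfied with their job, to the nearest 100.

Each cell contributes its population count × the respondent rate:
  under $35k: 7,750 × 35.2% = 2728
  $35–44k: 7,500 × 40.7% = 3052.5
  $45–154k: 5,000 × 20.2% = 1010
  $155k+: 4,750 × 42.2% = 2004.5
Estimated total = 8795 → 8,800.

8,800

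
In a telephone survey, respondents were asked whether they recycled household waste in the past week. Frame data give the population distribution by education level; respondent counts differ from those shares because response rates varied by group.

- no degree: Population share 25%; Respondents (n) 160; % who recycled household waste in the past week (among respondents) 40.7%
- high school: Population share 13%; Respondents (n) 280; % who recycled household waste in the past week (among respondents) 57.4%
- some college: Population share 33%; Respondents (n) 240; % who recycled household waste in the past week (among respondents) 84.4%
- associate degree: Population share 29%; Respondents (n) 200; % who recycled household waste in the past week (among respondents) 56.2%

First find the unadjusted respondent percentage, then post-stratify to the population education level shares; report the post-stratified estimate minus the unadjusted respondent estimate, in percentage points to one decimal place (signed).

+0.3 percentage points

Unadjusted (pooled respondent) estimate weights by respondent counts:
  (160/880)×40.7 + (280/880)×57.4 + (240/880)×84.4 + (200/880)×56.2 = 61.4545%
Post-stratified estimate weights by population shares:
  0.25×40.7 + 0.13×57.4 + 0.33×84.4 + 0.29×56.2 = 61.787%
Difference = 61.787 − 61.4545 = 0.3325 pp.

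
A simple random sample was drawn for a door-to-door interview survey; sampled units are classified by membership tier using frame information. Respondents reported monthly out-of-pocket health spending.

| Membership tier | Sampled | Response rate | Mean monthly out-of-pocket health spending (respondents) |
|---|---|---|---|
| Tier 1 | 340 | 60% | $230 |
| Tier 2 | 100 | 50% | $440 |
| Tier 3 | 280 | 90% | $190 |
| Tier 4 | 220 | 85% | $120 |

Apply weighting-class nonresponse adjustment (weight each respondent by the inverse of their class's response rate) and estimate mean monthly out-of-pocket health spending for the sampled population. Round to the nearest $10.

Inverse-response-rate weighting restores each class to its sampled count, so class totals weight by n_sampled:
  Tier 1: 340 × 230 = 78,200
  Tier 2: 100 × 440 = 44,000
  Tier 3: 280 × 190 = 53,200
  Tier 4: 220 × 120 = 26,400
Adjusted estimate = 201,800 / 940 = 214.681 → $210.

$210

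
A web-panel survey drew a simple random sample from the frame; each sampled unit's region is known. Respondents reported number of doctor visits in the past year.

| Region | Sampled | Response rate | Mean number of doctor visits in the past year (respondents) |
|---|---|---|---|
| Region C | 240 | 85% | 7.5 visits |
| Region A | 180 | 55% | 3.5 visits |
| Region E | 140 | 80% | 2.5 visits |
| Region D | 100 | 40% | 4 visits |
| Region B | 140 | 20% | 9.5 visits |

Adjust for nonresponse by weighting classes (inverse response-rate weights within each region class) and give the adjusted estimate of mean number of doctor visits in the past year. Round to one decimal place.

With weight = n_sampled/n_responded per class, the weighted class total is n_sampled:
  Region C: 240 × 7.5 = 1800
  Region A: 180 × 3.5 = 630
  Region E: 140 × 2.5 = 350
  Region D: 100 × 4 = 400
  Region B: 140 × 9.5 = 1330
Adjusted estimate = 4510 / 800 = 5.6375 → 5.6.

5.6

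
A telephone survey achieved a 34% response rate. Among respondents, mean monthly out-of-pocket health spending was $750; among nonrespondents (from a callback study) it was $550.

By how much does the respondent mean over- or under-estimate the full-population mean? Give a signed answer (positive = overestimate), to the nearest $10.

+$130

Nonresponse fraction = 1 − 0.34 = 0.66.
Bias = (nonresponse fraction) × (respondent mean − nonrespondent mean)
     = 0.66 × (750 − 550) = 0.66 × 200 = 132.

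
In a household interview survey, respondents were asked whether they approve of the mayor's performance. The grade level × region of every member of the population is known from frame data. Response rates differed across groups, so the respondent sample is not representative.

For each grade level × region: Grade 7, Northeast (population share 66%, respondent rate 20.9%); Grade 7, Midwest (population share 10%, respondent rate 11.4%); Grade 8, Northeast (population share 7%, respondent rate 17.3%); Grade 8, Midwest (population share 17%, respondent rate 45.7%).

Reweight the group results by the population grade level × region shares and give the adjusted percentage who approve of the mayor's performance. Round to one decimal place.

Weight each group's respondent value by its population share:
  Grade 7, Northeast: 0.66 × 20.9 = 13.794
  Grade 7, Midwest: 0.1 × 11.4 = 1.14
  Grade 8, Northeast: 0.07 × 17.3 = 1.211
  Grade 8, Midwest: 0.17 × 45.7 = 7.769
Post-stratified estimate = 23.914 → 23.9%.

23.9%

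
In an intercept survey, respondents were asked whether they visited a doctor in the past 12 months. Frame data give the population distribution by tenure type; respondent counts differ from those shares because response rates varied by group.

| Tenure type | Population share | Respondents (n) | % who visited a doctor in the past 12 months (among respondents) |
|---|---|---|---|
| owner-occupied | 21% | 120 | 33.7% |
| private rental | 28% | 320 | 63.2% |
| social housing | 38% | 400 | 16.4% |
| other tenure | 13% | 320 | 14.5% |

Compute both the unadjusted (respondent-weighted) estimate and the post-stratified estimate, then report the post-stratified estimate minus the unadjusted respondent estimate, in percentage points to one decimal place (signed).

Unadjusted (pooled respondent) estimate weights by respondent counts:
  (120/1160)×33.7 + (320/1160)×63.2 + (400/1160)×16.4 + (320/1160)×14.5 = 30.5759%
Post-stratifying to population shares instead:
  0.21×33.7 + 0.28×63.2 + 0.38×16.4 + 0.13×14.5 = 32.89%
Difference = 32.89 − 30.5759 = 2.3141 pp.

+2.3 percentage points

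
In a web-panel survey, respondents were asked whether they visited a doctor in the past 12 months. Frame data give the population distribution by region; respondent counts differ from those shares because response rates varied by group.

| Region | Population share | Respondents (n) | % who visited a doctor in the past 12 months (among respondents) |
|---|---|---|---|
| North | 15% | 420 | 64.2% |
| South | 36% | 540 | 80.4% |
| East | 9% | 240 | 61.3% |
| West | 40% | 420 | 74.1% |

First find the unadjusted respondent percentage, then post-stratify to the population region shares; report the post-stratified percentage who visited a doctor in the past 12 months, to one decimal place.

Naive respondent-only estimate (weights = respondent counts):
  (420/1620)×64.2 + (540/1620)×80.4 + (240/1620)×61.3 + (420/1620)×74.1 = 71.737%
Post-stratifying to population shares instead:
  0.15×64.2 + 0.36×80.4 + 0.09×61.3 + 0.4×74.1 = 73.731%

73.7%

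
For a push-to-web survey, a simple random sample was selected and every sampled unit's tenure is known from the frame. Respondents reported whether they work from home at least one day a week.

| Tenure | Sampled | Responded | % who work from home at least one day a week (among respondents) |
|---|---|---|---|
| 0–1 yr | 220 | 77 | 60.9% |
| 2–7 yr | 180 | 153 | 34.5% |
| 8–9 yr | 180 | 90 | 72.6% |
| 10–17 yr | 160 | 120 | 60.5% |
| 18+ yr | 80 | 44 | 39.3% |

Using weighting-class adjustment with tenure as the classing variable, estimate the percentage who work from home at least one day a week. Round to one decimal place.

55.5%

Class response rates: 0–1 yr 77/220 = 35%, 2–7 yr 153/180 = 85%, 8–9 yr 90/180 = 50%, 10–17 yr 120/160 = 75%, 18+ yr 44/80 = 55%.
With weight = n_sampled/n_responded per class, the weighted class total is n_sampled:
  0–1 yr: 220 × 60.9 = 13,398
  2–7 yr: 180 × 34.5 = 6210
  8–9 yr: 180 × 72.6 = 13068
  10–17 yr: 160 × 60.5 = 9680
  18+ yr: 80 × 39.3 = 3144
Adjusted estimate = 45,500 / 820 = 55.4878 → 55.5%.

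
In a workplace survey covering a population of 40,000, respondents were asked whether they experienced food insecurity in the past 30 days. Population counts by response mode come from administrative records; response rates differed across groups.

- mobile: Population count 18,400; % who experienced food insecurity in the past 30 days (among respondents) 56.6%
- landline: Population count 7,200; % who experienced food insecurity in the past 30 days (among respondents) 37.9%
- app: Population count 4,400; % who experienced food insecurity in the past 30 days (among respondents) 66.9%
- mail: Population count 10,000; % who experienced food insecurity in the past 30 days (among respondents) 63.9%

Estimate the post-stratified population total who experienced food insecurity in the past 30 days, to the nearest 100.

Estimated count per cell = population count × respondent percentage:
  mobile: 18,400 × 56.6% = 10414.4
  landline: 7,200 × 37.9% = 2728.8
  app: 4,400 × 66.9% = 2943.6
  mail: 10,000 × 63.9% = 6390
Estimated total = 22476.8 → 22,500.

22,500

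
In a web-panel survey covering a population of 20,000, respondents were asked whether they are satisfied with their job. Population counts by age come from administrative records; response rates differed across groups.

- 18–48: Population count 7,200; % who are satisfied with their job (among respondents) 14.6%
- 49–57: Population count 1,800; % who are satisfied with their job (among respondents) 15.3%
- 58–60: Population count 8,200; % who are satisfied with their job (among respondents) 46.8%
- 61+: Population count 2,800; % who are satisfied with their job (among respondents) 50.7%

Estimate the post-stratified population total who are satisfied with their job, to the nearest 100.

Each cell contributes its population count × the respondent rate:
  18–48: 7,200 × 14.6% = 1051.2
  49–57: 1,800 × 15.3% = 275.4
  58–60: 8,200 × 46.8% = 3837.6
  61+: 2,800 × 50.7% = 1419.6
Estimated total = 6583.8 → 6,600.

6,600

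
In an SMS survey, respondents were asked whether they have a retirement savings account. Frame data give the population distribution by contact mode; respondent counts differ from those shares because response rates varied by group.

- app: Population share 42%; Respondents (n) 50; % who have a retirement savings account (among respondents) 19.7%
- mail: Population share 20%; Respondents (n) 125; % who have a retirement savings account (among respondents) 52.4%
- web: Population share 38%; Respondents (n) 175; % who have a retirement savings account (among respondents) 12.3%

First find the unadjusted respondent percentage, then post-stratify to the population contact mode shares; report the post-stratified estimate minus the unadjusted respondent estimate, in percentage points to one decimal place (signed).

-4.3 percentage points

Unadjusted (pooled respondent) estimate weights by respondent counts:
  (50/350)×19.7 + (125/350)×52.4 + (175/350)×12.3 = 27.6786%
Reweighting by population contact mode shares:
  0.42×19.7 + 0.2×52.4 + 0.38×12.3 = 23.428%
Difference = 23.428 − 27.6786 = -4.2506 pp.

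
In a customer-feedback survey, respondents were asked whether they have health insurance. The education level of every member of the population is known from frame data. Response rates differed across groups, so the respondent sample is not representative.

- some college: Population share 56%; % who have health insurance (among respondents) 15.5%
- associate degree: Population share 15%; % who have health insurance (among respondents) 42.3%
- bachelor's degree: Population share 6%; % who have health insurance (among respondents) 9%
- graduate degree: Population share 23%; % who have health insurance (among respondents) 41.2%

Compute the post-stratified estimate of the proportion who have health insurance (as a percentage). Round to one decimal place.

Each cell contributes population-share × respondent value:
  some college: 0.56 × 15.5 = 8.68
  associate degree: 0.15 × 42.3 = 6.345
  bachelor's degree: 0.06 × 9 = 0.54
  graduate degree: 0.23 × 41.2 = 9.476
Post-stratified estimate = 25.041 → 25.0%.

25.0%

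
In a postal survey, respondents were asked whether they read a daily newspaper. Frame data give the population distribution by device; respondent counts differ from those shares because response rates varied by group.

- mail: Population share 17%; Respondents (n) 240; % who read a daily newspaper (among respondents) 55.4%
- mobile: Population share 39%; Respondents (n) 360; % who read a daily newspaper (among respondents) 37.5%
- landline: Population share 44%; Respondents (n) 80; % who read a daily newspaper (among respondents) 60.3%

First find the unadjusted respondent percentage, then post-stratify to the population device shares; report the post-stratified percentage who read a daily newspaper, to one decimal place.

Naive respondent-only estimate (weights = respondent counts):
  (240/680)×55.4 + (360/680)×37.5 + (80/680)×60.3 = 46.5%
Post-stratified estimate weights by population shares:
  0.17×55.4 + 0.39×37.5 + 0.44×60.3 = 50.575%

50.6%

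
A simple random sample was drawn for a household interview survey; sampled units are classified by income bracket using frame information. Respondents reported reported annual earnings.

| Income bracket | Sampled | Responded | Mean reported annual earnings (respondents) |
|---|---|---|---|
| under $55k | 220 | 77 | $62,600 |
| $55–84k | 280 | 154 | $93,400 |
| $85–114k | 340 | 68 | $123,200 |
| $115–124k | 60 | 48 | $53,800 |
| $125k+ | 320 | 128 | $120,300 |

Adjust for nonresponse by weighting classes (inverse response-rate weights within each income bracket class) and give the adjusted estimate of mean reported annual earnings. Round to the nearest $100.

$101,300

Response rates by class: under $55k 77/220 = 35%, $55–84k 154/280 = 55%, $85–114k 68/340 = 20%, $115–124k 48/60 = 80%, $125k+ 128/320 = 40%.
With weight = n_sampled/n_responded per class, the weighted class total is n_sampled:
  under $55k: 220 × 62,600 = 13,772,000
  $55–84k: 280 × 93,400 = 26,152,000
  $85–114k: 340 × 123,200 = 41,888,000
  $115–124k: 60 × 53,800 = 3,228,000
  $125k+: 320 × 120,300 = 38,496,000
Adjusted estimate = 123,536,000 / 1,220 = 101259 → $101,300.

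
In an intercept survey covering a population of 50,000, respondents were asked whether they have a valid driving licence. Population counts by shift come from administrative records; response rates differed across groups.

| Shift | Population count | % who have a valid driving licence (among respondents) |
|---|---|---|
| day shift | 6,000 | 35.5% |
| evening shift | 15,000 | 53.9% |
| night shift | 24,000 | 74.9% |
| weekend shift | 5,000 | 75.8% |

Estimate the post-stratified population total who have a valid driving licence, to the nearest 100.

32,000

Apply each group's respondent rate to its population count:
  day shift: 6,000 × 35.5% = 2130
  evening shift: 15,000 × 53.9% = 8085
  night shift: 24,000 × 74.9% = 17,976
  weekend shift: 5,000 × 75.8% = 3790
Estimated total = 31,981 → 32,000.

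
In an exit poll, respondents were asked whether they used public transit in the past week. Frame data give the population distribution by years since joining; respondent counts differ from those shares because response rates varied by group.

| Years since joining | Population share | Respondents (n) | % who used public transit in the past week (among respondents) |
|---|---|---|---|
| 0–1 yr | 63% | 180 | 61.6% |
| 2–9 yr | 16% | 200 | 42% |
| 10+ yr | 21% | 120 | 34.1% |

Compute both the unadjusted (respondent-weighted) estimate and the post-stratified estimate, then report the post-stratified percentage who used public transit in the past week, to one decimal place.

Without adjustment, the pooled respondent share is:
  (180/500)×61.6 + (200/500)×42 + (120/500)×34.1 = 47.16%
Post-stratified estimate weights by population shares:
  0.63×61.6 + 0.16×42 + 0.21×34.1 = 52.689%

52.7%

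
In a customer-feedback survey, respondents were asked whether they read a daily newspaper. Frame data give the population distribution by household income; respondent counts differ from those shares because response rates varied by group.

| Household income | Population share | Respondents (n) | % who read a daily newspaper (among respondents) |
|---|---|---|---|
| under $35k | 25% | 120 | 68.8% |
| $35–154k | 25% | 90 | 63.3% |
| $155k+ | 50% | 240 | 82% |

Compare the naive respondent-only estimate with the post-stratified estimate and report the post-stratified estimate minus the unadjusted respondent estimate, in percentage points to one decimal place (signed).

Without adjustment, the pooled respondent share is:
  (120/450)×68.8 + (90/450)×63.3 + (240/450)×82 = 74.74%
Post-stratified estimate weights by population shares:
  0.25×68.8 + 0.25×63.3 + 0.5×82 = 74.025%
Difference = 74.025 − 74.74 = -0.715 pp.

-0.7 percentage points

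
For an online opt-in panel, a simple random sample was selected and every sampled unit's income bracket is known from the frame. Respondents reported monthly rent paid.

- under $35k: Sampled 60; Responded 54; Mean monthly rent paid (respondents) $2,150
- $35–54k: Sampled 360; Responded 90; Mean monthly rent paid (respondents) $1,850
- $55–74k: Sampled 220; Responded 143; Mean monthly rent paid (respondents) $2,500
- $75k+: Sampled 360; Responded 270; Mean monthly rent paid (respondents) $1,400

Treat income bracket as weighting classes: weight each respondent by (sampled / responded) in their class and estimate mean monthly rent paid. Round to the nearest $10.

$1,850

Class response rates: under $35k 54/60 = 90%, $35–54k 90/360 = 25%, $55–74k 143/220 = 65%, $75k+ 270/360 = 75%.
With weight = n_sampled/n_responded per class, the weighted class total is n_sampled:
  under $35k: 60 × 2150 = 129,000
  $35–54k: 360 × 1850 = 666,000
  $55–74k: 220 × 2500 = 550,000
  $75k+: 360 × 1400 = 504,000
Adjusted estimate = 1,849,000 / 1,000 = 1849 → $1,850.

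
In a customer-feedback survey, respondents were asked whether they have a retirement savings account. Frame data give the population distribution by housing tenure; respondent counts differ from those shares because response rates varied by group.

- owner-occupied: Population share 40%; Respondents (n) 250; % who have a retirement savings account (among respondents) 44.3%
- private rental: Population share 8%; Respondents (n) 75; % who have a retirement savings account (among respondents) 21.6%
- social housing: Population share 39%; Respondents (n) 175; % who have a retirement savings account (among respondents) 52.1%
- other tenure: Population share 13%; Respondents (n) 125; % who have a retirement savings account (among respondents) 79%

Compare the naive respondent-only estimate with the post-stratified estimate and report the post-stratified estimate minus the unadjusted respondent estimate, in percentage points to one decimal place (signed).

Without adjustment, the pooled respondent share is:
  (250/625)×44.3 + (75/625)×21.6 + (175/625)×52.1 + (125/625)×79 = 50.7%
Post-stratifying to population shares instead:
  0.4×44.3 + 0.08×21.6 + 0.39×52.1 + 0.13×79 = 50.037%
Difference = 50.037 − 50.7 = -0.663 pp.

-0.7 percentage points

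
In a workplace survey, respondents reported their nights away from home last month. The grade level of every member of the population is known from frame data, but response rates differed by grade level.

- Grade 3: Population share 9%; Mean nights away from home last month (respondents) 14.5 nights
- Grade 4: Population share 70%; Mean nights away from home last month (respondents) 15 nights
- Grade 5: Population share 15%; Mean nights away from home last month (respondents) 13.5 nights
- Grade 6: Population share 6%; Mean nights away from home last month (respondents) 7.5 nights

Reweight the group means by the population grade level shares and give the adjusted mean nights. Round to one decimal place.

14.3

Post-stratification weights by population share, not respondent share:
  Grade 3: 0.09 × 14.5 = 1.305
  Grade 4: 0.7 × 15 = 10.5
  Grade 5: 0.15 × 13.5 = 2.025
  Grade 6: 0.06 × 7.5 = 0.45
Post-stratified estimate = 14.28 → 14.3.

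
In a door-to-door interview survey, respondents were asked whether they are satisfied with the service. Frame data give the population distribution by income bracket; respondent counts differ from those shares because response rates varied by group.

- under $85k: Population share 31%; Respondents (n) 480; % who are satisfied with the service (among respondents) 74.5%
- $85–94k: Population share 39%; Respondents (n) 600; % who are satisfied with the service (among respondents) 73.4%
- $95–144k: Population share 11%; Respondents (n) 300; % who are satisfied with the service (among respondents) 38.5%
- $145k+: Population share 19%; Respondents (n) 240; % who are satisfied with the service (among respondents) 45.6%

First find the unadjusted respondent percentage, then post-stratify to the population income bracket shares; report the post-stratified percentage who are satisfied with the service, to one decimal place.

Without adjustment, the pooled respondent share is:
  (480/1620)×74.5 + (600/1620)×73.4 + (300/1620)×38.5 + (240/1620)×45.6 = 63.1444%
Post-stratifying to population shares instead:
  0.31×74.5 + 0.39×73.4 + 0.11×38.5 + 0.19×45.6 = 64.62%

64.6%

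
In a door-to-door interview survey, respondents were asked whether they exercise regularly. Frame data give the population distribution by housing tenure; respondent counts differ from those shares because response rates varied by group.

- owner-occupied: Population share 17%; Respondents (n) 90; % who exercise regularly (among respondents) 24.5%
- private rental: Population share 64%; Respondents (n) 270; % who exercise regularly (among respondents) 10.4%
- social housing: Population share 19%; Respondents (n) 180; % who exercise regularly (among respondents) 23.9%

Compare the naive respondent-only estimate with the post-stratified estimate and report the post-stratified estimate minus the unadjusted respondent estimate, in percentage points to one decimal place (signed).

Unadjusted (pooled respondent) estimate weights by respondent counts:
  (90/540)×24.5 + (270/540)×10.4 + (180/540)×23.9 = 17.25%
Post-stratifying to population shares instead:
  0.17×24.5 + 0.64×10.4 + 0.19×23.9 = 15.362%
Difference = 15.362 − 17.25 = -1.888 pp.

-1.9 percentage points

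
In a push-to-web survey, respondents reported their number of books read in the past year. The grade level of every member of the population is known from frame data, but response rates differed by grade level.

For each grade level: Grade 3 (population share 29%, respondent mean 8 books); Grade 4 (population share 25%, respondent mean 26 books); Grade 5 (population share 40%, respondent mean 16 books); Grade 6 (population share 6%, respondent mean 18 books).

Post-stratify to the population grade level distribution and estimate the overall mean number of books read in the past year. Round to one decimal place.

16.3

Post-stratification weights by population share, not respondent share:
  Grade 3: 0.29 × 8 = 2.32
  Grade 4: 0.25 × 26 = 6.5
  Grade 5: 0.4 × 16 = 6.4
  Grade 6: 0.06 × 18 = 1.08
Post-stratified estimate = 16.3 → 16.3.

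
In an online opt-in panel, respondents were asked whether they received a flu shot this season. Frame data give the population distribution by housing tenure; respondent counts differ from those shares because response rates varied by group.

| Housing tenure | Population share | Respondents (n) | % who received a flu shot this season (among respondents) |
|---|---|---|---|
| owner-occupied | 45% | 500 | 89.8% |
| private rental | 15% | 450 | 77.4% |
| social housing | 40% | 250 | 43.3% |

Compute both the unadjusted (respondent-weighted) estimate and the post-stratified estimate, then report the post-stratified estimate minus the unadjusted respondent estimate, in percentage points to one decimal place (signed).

Unadjusted (pooled respondent) estimate weights by respondent counts:
  (500/1200)×89.8 + (450/1200)×77.4 + (250/1200)×43.3 = 75.4625%
Post-stratifying to population shares instead:
  0.45×89.8 + 0.15×77.4 + 0.4×43.3 = 69.34%
Difference = 69.34 − 75.4625 = -6.1225 pp.

-6.1 percentage points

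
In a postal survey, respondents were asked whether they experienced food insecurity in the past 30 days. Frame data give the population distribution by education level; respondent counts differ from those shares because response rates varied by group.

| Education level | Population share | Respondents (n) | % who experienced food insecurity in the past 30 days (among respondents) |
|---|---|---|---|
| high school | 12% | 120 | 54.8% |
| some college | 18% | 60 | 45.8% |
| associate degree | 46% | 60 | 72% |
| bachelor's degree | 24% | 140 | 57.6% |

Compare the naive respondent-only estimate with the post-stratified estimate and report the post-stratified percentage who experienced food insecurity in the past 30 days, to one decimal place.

61.8%

Naive respondent-only estimate (weights = respondent counts):
  (120/380)×54.8 + (60/380)×45.8 + (60/380)×72 + (140/380)×57.6 = 57.1263%
Post-stratifying to population shares instead:
  0.12×54.8 + 0.18×45.8 + 0.46×72 + 0.24×57.6 = 61.764%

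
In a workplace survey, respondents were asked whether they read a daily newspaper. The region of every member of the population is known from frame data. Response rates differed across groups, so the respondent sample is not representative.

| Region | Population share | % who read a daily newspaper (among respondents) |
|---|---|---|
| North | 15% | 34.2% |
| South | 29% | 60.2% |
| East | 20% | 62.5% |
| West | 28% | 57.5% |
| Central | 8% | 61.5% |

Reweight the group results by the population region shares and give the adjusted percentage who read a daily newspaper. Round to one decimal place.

56.1%

Weight each group's respondent value by its population share:
  North: 0.15 × 34.2 = 5.13
  South: 0.29 × 60.2 = 17.458
  East: 0.2 × 62.5 = 12.5
  West: 0.28 × 57.5 = 16.1
  Central: 0.08 × 61.5 = 4.92
Post-stratified estimate = 56.108 → 56.1%.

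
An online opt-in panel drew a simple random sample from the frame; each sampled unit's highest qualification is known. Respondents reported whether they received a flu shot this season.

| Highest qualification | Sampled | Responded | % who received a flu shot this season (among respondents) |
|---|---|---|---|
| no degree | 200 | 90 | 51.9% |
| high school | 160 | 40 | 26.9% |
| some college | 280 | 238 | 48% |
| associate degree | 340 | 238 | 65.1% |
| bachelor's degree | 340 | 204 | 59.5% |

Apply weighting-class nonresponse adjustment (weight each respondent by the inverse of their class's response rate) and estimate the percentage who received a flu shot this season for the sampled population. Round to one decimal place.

Response rates by class: no degree 90/200 = 45%, high school 40/160 = 25%, some college 238/280 = 85%, associate degree 238/340 = 70%, bachelor's degree 204/340 = 60%.
Inverse-response-rate weighting restores each class to its sampled count, so class totals weight by n_sampled:
  no degree: 200 × 51.9 = 10,380
  high school: 160 × 26.9 = 4304
  some college: 280 × 48 = 13,440
  associate degree: 340 × 65.1 = 22134
  bachelor's degree: 340 × 59.5 = 20,230
Adjusted estimate = 70,488 / 1,320 = 53.4 → 53.4%.

53.4%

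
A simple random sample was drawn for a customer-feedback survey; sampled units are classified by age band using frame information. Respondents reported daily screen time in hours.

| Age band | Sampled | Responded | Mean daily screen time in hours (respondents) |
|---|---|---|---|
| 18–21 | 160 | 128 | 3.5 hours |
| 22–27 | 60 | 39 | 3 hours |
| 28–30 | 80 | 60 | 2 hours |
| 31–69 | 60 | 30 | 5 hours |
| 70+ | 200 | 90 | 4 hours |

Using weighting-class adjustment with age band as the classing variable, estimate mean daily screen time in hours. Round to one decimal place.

Class response rates: 18–21 128/160 = 80%, 22–27 39/60 = 65%, 28–30 60/80 = 75%, 31–69 30/60 = 50%, 70+ 90/200 = 45%.
Weighting each respondent by the inverse class response rate inflates each class back to its sampled size, so the class weight is n_sampled:
  18–21: 160 × 3.5 = 560
  22–27: 60 × 3 = 180
  28–30: 80 × 2 = 160
  31–69: 60 × 5 = 300
  70+: 200 × 4 = 800
Adjusted estimate = 2000 / 560 = 3.57143 → 3.6.

3.6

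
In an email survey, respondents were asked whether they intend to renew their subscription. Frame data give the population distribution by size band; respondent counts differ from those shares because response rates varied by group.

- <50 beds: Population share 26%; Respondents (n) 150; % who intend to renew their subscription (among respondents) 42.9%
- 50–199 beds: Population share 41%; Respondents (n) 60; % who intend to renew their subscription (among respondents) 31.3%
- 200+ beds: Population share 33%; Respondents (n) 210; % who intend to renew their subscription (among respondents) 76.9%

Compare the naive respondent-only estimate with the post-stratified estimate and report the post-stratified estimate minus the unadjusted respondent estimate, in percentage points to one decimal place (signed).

Without adjustment, the pooled respondent share is:
  (150/420)×42.9 + (60/420)×31.3 + (210/420)×76.9 = 58.2429%
Reweighting by population size band shares:
  0.26×42.9 + 0.41×31.3 + 0.33×76.9 = 49.364%
Difference = 49.364 − 58.2429 = -8.8789 pp.

-8.9 percentage points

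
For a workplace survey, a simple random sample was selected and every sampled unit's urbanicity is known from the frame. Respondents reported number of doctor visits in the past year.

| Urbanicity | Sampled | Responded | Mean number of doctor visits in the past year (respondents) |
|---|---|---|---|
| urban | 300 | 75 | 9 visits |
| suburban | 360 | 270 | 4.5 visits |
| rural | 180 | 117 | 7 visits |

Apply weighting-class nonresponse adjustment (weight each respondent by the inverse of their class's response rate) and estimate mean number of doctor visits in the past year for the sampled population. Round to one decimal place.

6.6

Class response rates: urban 75/300 = 25%, suburban 270/360 = 75%, rural 117/180 = 65%.
Weighting each respondent by the inverse class response rate inflates each class back to its sampled size, so the class weight is n_sampled:
  urban: 300 × 9 = 2700
  suburban: 360 × 4.5 = 1620
  rural: 180 × 7 = 1260
Adjusted estimate = 5580 / 840 = 6.64286 → 6.6.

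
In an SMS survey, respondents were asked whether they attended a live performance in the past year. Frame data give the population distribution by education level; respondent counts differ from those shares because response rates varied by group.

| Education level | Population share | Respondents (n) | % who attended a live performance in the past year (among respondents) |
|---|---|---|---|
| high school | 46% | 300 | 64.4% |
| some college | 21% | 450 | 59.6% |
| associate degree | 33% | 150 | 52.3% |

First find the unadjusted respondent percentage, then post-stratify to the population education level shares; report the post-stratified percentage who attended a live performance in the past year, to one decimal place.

59.4%

Unadjusted (pooled respondent) estimate weights by respondent counts:
  (300/900)×64.4 + (450/900)×59.6 + (150/900)×52.3 = 59.9833%
Reweighting by population education level shares:
  0.46×64.4 + 0.21×59.6 + 0.33×52.3 = 59.399%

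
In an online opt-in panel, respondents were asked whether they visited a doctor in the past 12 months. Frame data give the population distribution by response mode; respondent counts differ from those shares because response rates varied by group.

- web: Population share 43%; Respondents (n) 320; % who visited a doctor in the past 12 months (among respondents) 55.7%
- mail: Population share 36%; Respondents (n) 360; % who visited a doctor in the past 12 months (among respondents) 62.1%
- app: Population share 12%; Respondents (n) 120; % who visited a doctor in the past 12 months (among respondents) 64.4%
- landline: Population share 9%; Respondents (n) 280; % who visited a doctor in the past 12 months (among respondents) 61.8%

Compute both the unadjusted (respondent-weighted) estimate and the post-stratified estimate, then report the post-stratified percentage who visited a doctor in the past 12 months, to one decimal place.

Naive respondent-only estimate (weights = respondent counts):
  (320/1080)×55.7 + (360/1080)×62.1 + (120/1080)×64.4 + (280/1080)×61.8 = 60.3815%
Post-stratified estimate weights by population shares:
  0.43×55.7 + 0.36×62.1 + 0.12×64.4 + 0.09×61.8 = 59.597%

59.6%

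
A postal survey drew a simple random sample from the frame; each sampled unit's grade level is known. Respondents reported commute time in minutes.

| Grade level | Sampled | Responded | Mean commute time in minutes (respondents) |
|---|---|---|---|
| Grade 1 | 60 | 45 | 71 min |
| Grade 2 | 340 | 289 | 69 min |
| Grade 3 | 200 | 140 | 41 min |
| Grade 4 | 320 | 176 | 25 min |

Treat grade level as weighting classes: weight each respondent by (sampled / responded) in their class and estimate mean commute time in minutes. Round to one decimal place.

47.7

Class response rates: Grade 1 45/60 = 75%, Grade 2 289/340 = 85%, Grade 3 140/200 = 70%, Grade 4 176/320 = 55%.
Each respondent's weight = sampled/responded in their class; summing within a class gives n_sampled, so:
  Grade 1: 60 × 71 = 4260
  Grade 2: 340 × 69 = 23,460
  Grade 3: 200 × 41 = 8200
  Grade 4: 320 × 25 = 8000
Adjusted estimate = 43,920 / 920 = 47.7391 → 47.7.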